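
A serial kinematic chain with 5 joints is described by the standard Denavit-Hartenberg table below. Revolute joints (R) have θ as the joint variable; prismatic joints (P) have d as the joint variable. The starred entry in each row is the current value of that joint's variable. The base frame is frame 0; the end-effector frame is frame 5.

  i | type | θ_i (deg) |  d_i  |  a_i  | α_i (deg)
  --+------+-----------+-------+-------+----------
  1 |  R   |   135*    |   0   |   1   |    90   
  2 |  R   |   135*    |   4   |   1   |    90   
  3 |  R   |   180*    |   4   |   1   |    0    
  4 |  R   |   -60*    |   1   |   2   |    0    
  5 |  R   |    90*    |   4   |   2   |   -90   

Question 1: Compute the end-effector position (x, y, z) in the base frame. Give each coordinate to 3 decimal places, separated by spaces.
-3.227 9.919 4.432

after link 1: o_1 = (-0.7071, 0.7071, 0.0000)
after link 2: o_2 = (2.6213, 3.0355, 0.7071)
after link 3: o_3 = (0.1213, 5.5355, 2.8284)
after link 4: o_4 = (0.3461, 7.7603, 2.8284)
after link 5: o_5 = (-3.2271, 9.9192, 4.4321)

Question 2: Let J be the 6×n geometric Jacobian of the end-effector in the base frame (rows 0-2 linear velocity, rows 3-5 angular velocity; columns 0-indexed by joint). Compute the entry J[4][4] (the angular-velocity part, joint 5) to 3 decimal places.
axis z_4 = (-0.5000,0.5000,0.7071); lever o_n−o_4 = (-3.5731,2.1589,1.6037)
cross product → J_v[:, 4] = (-0.7247,-1.7247,0.7071)
J_ω[:, 4] = z_4
entry J[4][4] = 0.5000

0.500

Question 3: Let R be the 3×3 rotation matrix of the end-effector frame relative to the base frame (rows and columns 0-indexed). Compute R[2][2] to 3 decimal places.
0.354

End-effector z-axis (col 2 of R) = (-0.3624,-0.8624,0.3536)
R[2][2] = 0.3536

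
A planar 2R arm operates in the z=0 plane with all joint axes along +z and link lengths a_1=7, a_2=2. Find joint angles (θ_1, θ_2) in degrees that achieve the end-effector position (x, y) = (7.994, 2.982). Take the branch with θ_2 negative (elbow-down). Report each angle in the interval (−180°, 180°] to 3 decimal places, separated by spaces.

cos θ_2 = (72.7964−7²−2²)/(2·7·2) = 0.7070; θ_2 = -45.0076° (elbow-down)
β = atan2(2.9820,7.9940) = 20.4570°; ψ = atan2(-1.4144,8.4140) = -9.5422°
θ_1 = β − ψ = 29.9992°

29.999 -45.008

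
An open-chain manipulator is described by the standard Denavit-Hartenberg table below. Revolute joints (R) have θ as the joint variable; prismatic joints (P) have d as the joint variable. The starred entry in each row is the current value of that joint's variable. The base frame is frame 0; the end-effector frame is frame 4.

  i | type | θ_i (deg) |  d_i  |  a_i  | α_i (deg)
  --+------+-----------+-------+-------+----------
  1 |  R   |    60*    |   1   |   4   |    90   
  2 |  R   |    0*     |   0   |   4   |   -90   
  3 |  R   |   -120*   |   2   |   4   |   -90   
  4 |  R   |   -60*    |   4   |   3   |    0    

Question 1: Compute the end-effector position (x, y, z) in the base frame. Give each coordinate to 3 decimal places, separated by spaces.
after link 1: o_1 = (2.0000, 3.4641, 1.0000)
after link 2: o_2 = (4.0000, 6.9282, 1.0000)
after link 3: o_3 = (6.0000, 3.4641, 3.0000)
after link 4: o_4 = (10.2141, 4.1651, 5.5981)

10.214 4.165 5.598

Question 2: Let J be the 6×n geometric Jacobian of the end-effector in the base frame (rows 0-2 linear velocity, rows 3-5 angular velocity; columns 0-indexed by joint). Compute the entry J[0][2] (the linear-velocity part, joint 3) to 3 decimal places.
2.763

axis z_2 = (0.0000,0.0000,1.0000); lever o_n−o_2 = (6.2141,-2.7631,4.5981)
cross product → J_v[:, 2] = (2.7631,6.2141,-0.0000)
J_ω[:, 2] = z_2
entry J[0][2] = 2.7631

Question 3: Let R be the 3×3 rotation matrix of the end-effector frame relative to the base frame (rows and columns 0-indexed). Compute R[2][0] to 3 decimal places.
0.866

End-effector x-axis (col 0 of R) = (0.2500,-0.4330,0.8660)
R[2][0] = 0.8660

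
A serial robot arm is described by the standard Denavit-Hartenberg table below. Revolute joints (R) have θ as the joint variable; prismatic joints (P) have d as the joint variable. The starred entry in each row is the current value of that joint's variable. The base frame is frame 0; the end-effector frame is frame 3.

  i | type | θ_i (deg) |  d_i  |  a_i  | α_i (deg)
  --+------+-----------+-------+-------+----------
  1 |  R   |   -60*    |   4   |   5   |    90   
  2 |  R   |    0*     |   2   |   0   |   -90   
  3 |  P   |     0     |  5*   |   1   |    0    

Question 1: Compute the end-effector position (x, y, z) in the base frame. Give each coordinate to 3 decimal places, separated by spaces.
after link 1: o_1 = (2.5000, -4.3301, 4.0000)
after link 2: o_2 = (0.7679, -5.3301, 4.0000)
after link 3: o_3 = (1.2679, -6.1962, 9.0000)

1.268 -6.196 9.000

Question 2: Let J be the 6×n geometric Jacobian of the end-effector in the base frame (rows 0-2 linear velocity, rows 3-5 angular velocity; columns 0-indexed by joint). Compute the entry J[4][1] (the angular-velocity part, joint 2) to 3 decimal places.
-0.500

axis z_1 = (-0.8660,-0.5000,0.0000); lever o_n−o_1 = (-1.2321,-1.8660,5.0000)
cross product → J_v[:, 1] = (-2.5000,4.3301,1.0000)
J_ω[:, 1] = z_1
entry J[4][1] = -0.5000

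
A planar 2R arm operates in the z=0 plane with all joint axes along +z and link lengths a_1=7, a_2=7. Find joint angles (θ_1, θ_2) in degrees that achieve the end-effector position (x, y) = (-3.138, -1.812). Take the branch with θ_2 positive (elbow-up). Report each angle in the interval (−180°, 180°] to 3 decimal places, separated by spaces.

cos θ_2 = (13.1304−7²−7²)/(2·7·7) = -0.8660; θ_2 = 149.9990° (elbow-up)
β = atan2(-1.8120,-3.1380) = -149.9962°; ψ = atan2(3.5001,0.9379) = 74.9995°
θ_1 = β − ψ = -224.9957°

135.004 149.999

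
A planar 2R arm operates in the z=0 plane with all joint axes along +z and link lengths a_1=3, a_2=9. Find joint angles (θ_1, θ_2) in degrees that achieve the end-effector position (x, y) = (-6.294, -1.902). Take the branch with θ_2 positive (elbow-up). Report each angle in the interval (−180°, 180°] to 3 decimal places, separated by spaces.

59.994 150.005

cos θ_2 = (43.2320−3²−9²)/(2·3·9) = -0.8661; θ_2 = 150.0055° (elbow-up)
β = atan2(-1.9020,-6.2940) = -163.1856°; ψ = atan2(4.4993,-4.7947) = 136.8205°
θ_1 = β − ψ = -300.0061°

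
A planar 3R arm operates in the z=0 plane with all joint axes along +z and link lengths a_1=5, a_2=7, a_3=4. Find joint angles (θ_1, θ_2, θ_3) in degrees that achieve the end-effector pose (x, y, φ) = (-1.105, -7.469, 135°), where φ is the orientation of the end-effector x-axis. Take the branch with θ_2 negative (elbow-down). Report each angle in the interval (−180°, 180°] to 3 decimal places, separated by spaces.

wrist centre = target − a_3·(cos φ, sin φ) = (1.7234, -10.2974)
cos θ_2 = (109.0072−5²−7²)/(2·5·7) = 0.5001; θ_2 = -59.9932° (elbow-down)
β = atan2(-10.2974,1.7234) = -80.4988°; ψ = atan2(-6.0618,8.5007) = -35.4922°
θ_1 = β − ψ = -45.0066°
θ_3 = φ − θ_1 − θ_2 = -120.0003° (wrapped to (-180°,180°])

-45.007 -59.993 -120.000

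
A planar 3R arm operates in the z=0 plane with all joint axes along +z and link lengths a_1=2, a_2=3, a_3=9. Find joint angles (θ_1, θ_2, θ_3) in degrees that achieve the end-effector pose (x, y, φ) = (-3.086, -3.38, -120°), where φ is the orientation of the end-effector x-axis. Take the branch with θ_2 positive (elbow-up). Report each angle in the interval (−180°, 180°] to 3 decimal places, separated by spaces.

wrist centre = target − a_3·(cos φ, sin φ) = (1.4140, 4.4142)
cos θ_2 = (21.4848−2²−3²)/(2·2·3) = 0.7071; θ_2 = 45.0032° (elbow-up)
β = atan2(4.4142,1.4140) = 72.2383°; ψ = atan2(2.1214,4.1212) = 27.2377°
θ_1 = β − ψ = 45.0006°
θ_3 = φ − θ_1 − θ_2 = 149.9962° (wrapped to (-180°,180°])

45.001 45.003 149.996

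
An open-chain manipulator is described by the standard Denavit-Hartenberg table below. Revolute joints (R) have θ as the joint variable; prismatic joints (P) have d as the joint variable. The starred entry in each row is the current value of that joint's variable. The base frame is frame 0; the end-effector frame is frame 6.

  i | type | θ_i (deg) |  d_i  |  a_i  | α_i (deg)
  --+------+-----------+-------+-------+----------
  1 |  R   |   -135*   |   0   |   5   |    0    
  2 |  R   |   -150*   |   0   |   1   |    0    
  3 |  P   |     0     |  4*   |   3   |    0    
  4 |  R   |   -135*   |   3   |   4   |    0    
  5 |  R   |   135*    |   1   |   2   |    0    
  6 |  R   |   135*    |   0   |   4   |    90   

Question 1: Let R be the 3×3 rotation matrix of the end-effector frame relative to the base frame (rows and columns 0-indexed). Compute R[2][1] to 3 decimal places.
End-effector y-axis (col 1 of R) = (0.0000,-0.0000,1.0000)
R[2][1] = 1.0000

1.000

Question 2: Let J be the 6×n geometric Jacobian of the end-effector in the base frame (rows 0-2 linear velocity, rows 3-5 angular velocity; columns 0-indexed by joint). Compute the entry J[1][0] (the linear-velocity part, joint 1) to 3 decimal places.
axis z_0 = ẑ; lever o_n−o_0 = (-3.4467,-3.2041,8.0000)
cross product → J_v[:, 0] = (3.2041,-3.4467,0.0000)
J_ω[:, 0] = z_0
entry J[1][0] = -3.4467

-3.447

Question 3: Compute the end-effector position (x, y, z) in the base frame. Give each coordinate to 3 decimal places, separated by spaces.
-3.447 -3.204 8.000

after link 1: o_1 = (-3.5355, -3.5355, 0.0000)
after link 2: o_2 = (-3.2767, -2.5696, 0.0000)
after link 3: o_3 = (-2.5003, 0.3282, 4.0000)
after link 4: o_4 = (-0.5003, -3.1359, 7.0000)
after link 5: o_5 = (0.0174, -1.2041, 8.0000)
after link 6: o_6 = (-3.4467, -3.2041, 8.0000)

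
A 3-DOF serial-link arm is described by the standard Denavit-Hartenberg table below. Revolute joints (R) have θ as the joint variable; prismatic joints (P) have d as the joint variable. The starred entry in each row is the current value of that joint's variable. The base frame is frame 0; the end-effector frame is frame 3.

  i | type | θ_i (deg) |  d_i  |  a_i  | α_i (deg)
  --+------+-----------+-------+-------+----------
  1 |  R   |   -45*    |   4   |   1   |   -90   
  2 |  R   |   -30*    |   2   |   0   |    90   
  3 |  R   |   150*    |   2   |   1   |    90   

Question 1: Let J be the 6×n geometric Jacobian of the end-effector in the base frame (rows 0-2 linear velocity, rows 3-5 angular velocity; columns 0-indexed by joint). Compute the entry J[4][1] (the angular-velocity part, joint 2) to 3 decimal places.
0.707

axis z_1 = (0.7071,0.7071,0.0000); lever o_n−o_1 = (0.5303,3.0052,1.2990)
cross product → J_v[:, 1] = (0.9186,-0.9186,1.7500)
J_ω[:, 1] = z_1
entry J[4][1] = 0.7071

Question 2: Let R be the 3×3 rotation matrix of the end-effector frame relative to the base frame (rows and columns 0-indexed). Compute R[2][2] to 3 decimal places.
0.250

End-effector z-axis (col 2 of R) = (0.9186,0.3062,0.2500)
R[2][2] = 0.2500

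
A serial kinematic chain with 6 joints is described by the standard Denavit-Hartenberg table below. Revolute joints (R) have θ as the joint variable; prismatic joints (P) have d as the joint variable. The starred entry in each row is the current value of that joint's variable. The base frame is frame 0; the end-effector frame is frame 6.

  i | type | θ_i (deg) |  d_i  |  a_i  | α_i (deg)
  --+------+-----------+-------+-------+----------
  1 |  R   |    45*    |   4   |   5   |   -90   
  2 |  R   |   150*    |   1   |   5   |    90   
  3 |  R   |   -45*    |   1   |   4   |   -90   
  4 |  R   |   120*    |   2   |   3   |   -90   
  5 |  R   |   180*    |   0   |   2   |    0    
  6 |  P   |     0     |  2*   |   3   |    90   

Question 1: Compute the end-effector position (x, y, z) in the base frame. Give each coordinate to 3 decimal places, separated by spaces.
-0.561 -0.415 -3.595

after link 1: o_1 = (3.5355, 3.5355, 4.0000)
after link 2: o_2 = (-0.2334, 1.1808, 1.5000)
after link 3: o_3 = (0.3881, -2.1977, -0.7802)
after link 4: o_4 = (-2.4970, -1.5828, 1.2930)
after link 5: o_5 = (-1.8176, -1.9034, -0.5606)
after link 6: o_6 = (-0.5611, -0.4148, -3.5946)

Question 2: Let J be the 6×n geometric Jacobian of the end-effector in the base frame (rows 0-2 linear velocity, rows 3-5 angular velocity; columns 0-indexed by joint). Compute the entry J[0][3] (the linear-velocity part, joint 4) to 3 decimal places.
0.442

axis z_3 = (-0.9330,0.0670,-0.3536); lever o_n−o_3 = (-0.9491,1.7829,-2.8143)
cross product → J_v[:, 3] = (0.4418,-2.2902,-1.5999)
J_ω[:, 3] = z_3
entry J[0][3] = 0.4418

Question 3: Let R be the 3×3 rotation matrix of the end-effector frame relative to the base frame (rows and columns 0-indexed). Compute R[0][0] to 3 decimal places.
0.340

End-effector x-axis (col 0 of R) = (0.3397,-0.1603,-0.9268)
R[0][0] = 0.3397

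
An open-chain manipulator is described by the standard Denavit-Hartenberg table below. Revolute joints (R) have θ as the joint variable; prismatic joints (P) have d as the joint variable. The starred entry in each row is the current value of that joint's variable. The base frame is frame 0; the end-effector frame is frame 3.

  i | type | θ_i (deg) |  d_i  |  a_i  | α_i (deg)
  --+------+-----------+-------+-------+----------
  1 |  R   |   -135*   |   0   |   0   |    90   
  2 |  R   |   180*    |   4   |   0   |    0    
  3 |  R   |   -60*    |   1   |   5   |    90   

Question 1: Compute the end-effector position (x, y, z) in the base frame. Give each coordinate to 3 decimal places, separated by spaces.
-1.768 5.303 4.330

after link 1: o_1 = (0.0000, 0.0000, 0.0000)
after link 2: o_2 = (-2.8284, 2.8284, 0.0000)
after link 3: o_3 = (-1.7678, 5.3033, 4.3301)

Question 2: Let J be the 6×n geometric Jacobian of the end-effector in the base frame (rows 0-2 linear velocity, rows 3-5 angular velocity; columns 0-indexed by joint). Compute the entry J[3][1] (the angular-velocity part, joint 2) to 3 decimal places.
-0.707

axis z_1 = (-0.7071,0.7071,0.0000); lever o_n−o_1 = (-1.7678,5.3033,4.3301)
cross product → J_v[:, 1] = (3.0619,3.0619,-2.5000)
J_ω[:, 1] = z_1
entry J[3][1] = -0.7071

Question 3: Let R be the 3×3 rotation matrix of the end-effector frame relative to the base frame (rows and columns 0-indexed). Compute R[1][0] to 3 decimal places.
0.354

End-effector x-axis (col 0 of R) = (0.3536,0.3536,0.8660)
R[1][0] = 0.3536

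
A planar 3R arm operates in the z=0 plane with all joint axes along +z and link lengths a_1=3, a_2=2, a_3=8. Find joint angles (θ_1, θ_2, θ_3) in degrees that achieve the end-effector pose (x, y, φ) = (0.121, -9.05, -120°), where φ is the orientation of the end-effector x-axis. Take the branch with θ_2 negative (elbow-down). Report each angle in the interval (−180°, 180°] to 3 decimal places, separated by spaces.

-9.477 -45.004 -65.519

wrist centre = target − a_3·(cos φ, sin φ) = (4.1210, -2.1218)
cos θ_2 = (21.4847−3²−2²)/(2·3·2) = 0.7071; θ_2 = -45.0042° (elbow-down)
β = atan2(-2.1218,4.1210) = -27.2428°; ψ = atan2(-1.4143,4.4141) = -17.7659°
θ_1 = β − ψ = -9.4769°
θ_3 = φ − θ_1 − θ_2 = -65.5189° (wrapped to (-180°,180°])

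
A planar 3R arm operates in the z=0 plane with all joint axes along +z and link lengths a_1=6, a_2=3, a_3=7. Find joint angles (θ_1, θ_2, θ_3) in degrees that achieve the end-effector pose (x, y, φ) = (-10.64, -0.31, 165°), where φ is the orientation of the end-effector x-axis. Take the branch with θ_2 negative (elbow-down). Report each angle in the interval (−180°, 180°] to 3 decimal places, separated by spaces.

wrist centre = target − a_3·(cos φ, sin φ) = (-3.8785, -2.1217)
cos θ_2 = (19.5447−6²−3²)/(2·6·3) = -0.7071; θ_2 = -134.9989° (elbow-down)
β = atan2(-2.1217,-3.8785) = -151.3193°; ψ = atan2(-2.1214,3.8787) = -28.6753°
θ_1 = β − ψ = -122.6440°
θ_3 = φ − θ_1 − θ_2 = 62.6428° (wrapped to (-180°,180°])

-122.644 -134.999 62.643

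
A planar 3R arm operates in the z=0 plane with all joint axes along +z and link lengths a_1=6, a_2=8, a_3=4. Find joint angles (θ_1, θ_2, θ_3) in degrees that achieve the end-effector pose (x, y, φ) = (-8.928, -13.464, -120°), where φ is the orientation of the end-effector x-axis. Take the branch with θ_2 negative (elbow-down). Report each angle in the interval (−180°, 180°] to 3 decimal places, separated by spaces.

wrist centre = target − a_3·(cos φ, sin φ) = (-6.9280, -9.9999)
cos θ_2 = (147.9952−6²−8²)/(2·6·8) = 0.4999; θ_2 = -60.0033° (elbow-down)
β = atan2(-9.9999,-6.9280) = -124.7145°; ψ = atan2(-6.9284,9.9996) = -34.7170°
θ_1 = β − ψ = -89.9975°
θ_3 = φ − θ_1 − θ_2 = 30.0008° (wrapped to (-180°,180°])

-89.997 -60.003 30.001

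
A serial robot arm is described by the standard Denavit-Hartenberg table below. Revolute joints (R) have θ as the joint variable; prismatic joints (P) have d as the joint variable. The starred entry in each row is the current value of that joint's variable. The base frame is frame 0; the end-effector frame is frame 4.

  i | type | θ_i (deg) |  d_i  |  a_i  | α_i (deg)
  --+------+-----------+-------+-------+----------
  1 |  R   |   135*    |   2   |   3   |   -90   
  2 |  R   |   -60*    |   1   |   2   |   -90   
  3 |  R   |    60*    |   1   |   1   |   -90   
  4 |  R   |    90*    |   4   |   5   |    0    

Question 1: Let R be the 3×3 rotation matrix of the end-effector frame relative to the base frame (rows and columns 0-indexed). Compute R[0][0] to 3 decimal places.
End-effector x-axis (col 0 of R) = (0.6124,-0.6124,0.5000)
R[0][0] = 0.6124

0.612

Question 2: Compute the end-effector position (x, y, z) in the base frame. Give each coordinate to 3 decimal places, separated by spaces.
after link 1: o_1 = (-2.1213, 2.1213, 2.0000)
after link 2: o_2 = (-3.5355, 2.1213, 3.7321)
after link 3: o_3 = (-3.7123, 3.5228, 3.6651)
after link 4: o_4 = (1.9885, 0.6504, 3.1651)

1.989 0.650 3.165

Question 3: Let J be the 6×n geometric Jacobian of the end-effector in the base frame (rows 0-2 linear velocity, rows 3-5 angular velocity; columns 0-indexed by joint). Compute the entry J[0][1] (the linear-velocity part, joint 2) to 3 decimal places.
-0.824

axis z_1 = (-0.7071,-0.7071,0.0000); lever o_n−o_1 = (4.1098,-1.4709,1.1651)
cross product → J_v[:, 1] = (-0.8238,0.8238,3.9462)
J_ω[:, 1] = z_1
entry J[0][1] = -0.8238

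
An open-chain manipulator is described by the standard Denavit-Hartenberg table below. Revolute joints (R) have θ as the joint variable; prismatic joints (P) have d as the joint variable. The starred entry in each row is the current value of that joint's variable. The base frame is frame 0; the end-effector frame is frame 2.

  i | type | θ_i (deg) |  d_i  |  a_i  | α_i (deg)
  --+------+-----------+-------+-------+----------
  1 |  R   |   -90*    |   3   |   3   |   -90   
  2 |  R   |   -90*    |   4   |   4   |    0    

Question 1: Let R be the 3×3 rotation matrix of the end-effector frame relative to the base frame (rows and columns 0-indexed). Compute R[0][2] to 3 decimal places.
End-effector z-axis (col 2 of R) = (1.0000,0.0000,0.0000)
R[0][2] = 1.0000

1.000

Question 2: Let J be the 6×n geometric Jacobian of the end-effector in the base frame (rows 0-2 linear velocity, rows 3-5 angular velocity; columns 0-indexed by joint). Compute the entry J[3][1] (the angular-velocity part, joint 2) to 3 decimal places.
1.000

axis z_1 = (1.0000,0.0000,0.0000); lever o_n−o_1 = (4.0000,0.0000,4.0000)
cross product → J_v[:, 1] = (0.0000,-4.0000,-0.0000)
J_ω[:, 1] = z_1
entry J[3][1] = 1.0000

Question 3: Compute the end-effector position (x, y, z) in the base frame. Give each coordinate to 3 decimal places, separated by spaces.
after link 1: o_1 = (0.0000, -3.0000, 3.0000)
after link 2: o_2 = (4.0000, -3.0000, 7.0000)

4.000 -3.000 7.000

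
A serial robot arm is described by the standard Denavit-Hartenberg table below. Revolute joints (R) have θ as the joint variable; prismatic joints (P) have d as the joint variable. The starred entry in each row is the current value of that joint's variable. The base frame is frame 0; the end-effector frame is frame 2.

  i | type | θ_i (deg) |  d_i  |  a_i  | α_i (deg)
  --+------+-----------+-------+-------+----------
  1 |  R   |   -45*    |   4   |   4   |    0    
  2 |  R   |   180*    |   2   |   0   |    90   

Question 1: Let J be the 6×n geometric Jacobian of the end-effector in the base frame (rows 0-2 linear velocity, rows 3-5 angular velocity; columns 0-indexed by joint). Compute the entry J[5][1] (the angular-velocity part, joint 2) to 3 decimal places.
1.000

axis z_1 = (0.0000,0.0000,1.0000); lever o_n−o_1 = (0.0000,0.0000,2.0000)
cross product → J_v[:, 1] = (0.0000,0.0000,0.0000)
J_ω[:, 1] = z_1
entry J[5][1] = 1.0000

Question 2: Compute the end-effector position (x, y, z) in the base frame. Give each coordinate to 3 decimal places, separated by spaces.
2.828 -2.828 6.000

after link 1: o_1 = (2.8284, -2.8284, 4.0000)
after link 2: o_2 = (2.8284, -2.8284, 6.0000)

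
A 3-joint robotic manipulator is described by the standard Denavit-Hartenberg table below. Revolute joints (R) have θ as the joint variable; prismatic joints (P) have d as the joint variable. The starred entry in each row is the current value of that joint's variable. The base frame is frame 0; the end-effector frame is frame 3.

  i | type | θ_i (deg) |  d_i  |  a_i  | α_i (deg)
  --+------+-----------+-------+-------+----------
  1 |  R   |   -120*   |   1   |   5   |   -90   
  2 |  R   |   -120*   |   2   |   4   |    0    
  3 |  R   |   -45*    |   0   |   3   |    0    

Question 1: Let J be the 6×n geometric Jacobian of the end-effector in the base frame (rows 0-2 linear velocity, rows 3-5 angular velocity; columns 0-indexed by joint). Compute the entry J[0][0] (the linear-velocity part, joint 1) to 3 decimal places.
axis z_0 = ẑ; lever o_n−o_0 = (1.6809,-1.0885,5.2406)
cross product → J_v[:, 0] = (1.0885,1.6809,-0.0000)
J_ω[:, 0] = z_0
entry J[0][0] = 1.0885

1.089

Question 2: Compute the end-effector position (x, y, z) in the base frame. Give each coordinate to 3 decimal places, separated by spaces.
1.681 -1.089 5.241

after link 1: o_1 = (-2.5000, -4.3301, 1.0000)
after link 2: o_2 = (0.2321, -3.5981, 4.4641)
after link 3: o_3 = (1.6809, -1.0885, 5.2406)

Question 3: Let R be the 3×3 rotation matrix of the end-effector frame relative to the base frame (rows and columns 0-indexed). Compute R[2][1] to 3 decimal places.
End-effector y-axis (col 1 of R) = (-0.1294,-0.2241,0.9659)
R[2][1] = 0.9659

0.966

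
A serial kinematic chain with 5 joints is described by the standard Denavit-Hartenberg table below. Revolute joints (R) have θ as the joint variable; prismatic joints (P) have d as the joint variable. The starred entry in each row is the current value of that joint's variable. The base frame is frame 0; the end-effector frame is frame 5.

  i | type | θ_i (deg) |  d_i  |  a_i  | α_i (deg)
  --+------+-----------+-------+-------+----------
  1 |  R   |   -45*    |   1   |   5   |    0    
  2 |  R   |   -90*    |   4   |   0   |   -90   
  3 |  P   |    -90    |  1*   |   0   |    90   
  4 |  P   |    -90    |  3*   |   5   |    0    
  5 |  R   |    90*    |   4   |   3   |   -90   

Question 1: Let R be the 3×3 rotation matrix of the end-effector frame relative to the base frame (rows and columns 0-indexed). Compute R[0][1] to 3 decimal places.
-0.707

End-effector y-axis (col 1 of R) = (-0.7071,-0.7071,-0.0000)
R[0][1] = -0.7071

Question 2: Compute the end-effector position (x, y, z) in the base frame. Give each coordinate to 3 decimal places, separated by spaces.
5.657 4.243 8.000

after link 1: o_1 = (3.5355, -3.5355, 1.0000)
after link 2: o_2 = (3.5355, -3.5355, 5.0000)
after link 3: o_3 = (4.2426, -4.2426, 5.0000)
after link 4: o_4 = (2.8284, 1.4142, 5.0000)
after link 5: o_5 = (5.6569, 4.2426, 8.0000)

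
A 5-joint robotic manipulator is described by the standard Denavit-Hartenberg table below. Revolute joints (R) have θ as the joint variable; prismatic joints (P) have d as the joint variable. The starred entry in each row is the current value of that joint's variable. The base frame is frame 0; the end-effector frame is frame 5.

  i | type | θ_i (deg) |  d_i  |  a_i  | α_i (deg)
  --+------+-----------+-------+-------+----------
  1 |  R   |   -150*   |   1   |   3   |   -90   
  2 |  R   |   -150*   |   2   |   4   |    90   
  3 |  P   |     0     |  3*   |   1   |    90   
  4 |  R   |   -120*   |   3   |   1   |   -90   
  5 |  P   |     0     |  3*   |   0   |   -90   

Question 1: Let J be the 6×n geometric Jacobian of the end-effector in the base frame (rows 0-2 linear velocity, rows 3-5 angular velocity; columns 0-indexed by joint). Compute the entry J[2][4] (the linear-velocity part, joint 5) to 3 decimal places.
0.866

prismatic axis z_4 = (0.4330,0.2500,0.8660)
J_v[:, 4] = z_4; J_ω[:, 4] = (0,0,0)
entry J[2][4] = 0.8660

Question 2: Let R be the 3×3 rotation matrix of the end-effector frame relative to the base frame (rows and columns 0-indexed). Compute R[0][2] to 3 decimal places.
0.500

End-effector z-axis (col 2 of R) = (0.5000,-0.8660,0.0000)
R[0][2] = 0.5000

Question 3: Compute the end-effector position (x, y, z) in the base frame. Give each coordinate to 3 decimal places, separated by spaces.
2.500 2.598 4.000

after link 1: o_1 = (-2.5981, -1.5000, 1.0000)
after link 2: o_2 = (1.4019, -1.5000, 3.0000)
after link 3: o_3 = (3.4510, -0.3170, 0.9019)
after link 4: o_4 = (1.2010, 1.8481, 1.4019)
after link 5: o_5 = (2.5000, 2.5981, 4.0000)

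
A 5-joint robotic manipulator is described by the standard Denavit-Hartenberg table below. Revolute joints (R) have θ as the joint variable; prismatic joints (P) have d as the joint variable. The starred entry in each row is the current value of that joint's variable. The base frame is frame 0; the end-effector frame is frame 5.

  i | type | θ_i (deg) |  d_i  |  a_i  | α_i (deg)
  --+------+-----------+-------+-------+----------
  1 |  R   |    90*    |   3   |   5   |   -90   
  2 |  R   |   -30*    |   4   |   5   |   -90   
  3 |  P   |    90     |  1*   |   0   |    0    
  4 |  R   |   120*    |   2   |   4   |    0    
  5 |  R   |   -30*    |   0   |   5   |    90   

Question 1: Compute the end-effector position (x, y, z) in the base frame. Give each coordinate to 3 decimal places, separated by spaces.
-6.000 3.500 -1.330

after link 1: o_1 = (0.0000, 5.0000, 3.0000)
after link 2: o_2 = (-4.0000, 9.3301, 5.5000)
after link 3: o_3 = (-4.0000, 9.8301, 4.6340)
after link 4: o_4 = (-6.0000, 7.8301, 1.1699)
after link 5: o_5 = (-6.0000, 3.5000, -1.3301)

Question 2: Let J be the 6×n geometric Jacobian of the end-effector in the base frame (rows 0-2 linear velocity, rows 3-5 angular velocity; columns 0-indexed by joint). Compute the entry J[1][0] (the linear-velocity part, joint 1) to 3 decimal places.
axis z_0 = ẑ; lever o_n−o_0 = (-6.0000,3.5000,-1.3301)
cross product → J_v[:, 0] = (-3.5000,-6.0000,0.0000)
J_ω[:, 0] = z_0
entry J[1][0] = -6.0000

-6.000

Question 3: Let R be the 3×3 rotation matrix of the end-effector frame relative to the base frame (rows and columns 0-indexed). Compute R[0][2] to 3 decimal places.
End-effector z-axis (col 2 of R) = (1.0000,0.0000,-0.0000)
R[0][2] = 1.0000

1.000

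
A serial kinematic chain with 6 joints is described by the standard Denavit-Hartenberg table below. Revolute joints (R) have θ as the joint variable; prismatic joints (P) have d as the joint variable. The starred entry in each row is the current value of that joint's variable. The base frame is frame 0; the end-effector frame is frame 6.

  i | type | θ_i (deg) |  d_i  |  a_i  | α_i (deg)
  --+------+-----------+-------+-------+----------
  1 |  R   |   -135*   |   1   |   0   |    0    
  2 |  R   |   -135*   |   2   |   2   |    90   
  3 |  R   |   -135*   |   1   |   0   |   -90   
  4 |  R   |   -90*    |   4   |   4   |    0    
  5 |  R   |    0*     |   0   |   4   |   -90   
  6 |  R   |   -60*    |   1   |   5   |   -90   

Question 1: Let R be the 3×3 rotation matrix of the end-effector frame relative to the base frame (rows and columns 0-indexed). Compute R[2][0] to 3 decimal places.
-0.612

End-effector x-axis (col 0 of R) = (0.5000,0.6124,-0.6124)
R[2][0] = -0.6124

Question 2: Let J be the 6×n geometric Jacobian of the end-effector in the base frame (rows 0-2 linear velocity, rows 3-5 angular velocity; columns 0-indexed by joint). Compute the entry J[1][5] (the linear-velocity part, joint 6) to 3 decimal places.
-1.768

axis z_5 = (0.0000,-0.7071,-0.7071); lever o_n−o_5 = (2.5000,2.3548,-3.7690)
cross product → J_v[:, 5] = (4.3301,-1.7678,1.7678)
J_ω[:, 5] = z_5
entry J[1][5] = -1.7678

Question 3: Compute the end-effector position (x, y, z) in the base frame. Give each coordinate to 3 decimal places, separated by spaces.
after link 1: o_1 = (0.0000, 0.0000, 1.0000)
after link 2: o_2 = (-0.0000, 2.0000, 3.0000)
after link 3: o_3 = (1.0000, 2.0000, 3.0000)
after link 4: o_4 = (5.0000, 4.8284, 0.1716)
after link 5: o_5 = (9.0000, 4.8284, 0.1716)
after link 6: o_6 = (11.5000, 7.1832, -3.5974)

11.500 7.183 -3.597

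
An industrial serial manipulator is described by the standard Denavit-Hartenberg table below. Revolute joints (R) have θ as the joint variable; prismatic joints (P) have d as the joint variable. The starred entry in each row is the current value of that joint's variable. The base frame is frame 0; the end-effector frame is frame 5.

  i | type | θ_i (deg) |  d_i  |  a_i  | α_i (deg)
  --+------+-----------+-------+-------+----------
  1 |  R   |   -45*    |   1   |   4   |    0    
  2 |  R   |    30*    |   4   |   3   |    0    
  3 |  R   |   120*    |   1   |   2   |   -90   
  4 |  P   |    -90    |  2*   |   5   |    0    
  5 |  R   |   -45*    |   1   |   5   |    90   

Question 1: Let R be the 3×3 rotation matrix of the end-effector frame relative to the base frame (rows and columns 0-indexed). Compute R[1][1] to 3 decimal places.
-0.259

End-effector y-axis (col 1 of R) = (-0.9659,-0.2588,0.0000)
R[1][1] = -0.2588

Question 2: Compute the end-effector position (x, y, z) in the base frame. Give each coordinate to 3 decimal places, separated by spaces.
after link 1: o_1 = (2.8284, -2.8284, 1.0000)
after link 2: o_2 = (5.7262, -3.6049, 5.0000)
after link 3: o_3 = (5.2086, -1.6730, 6.0000)
after link 4: o_4 = (3.2767, -2.1907, 11.0000)
after link 5: o_5 = (3.2259, -5.8646, 14.5355)

3.226 -5.865 14.536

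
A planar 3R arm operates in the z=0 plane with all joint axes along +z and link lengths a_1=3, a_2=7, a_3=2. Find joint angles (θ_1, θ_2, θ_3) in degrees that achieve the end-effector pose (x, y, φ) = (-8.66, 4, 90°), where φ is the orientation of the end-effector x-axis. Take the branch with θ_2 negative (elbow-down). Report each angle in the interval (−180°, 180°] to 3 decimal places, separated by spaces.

-149.995 -60.007 -59.998

wrist centre = target − a_3·(cos φ, sin φ) = (-8.6600, 2.0000)
cos θ_2 = (78.9956−3²−7²)/(2·3·7) = 0.4999; θ_2 = -60.0069° (elbow-down)
β = atan2(2.0000,-8.6600) = 166.9957°; ψ = atan2(-6.0626,6.4993) = -43.0091°
θ_1 = β − ψ = 210.0049°
θ_3 = φ − θ_1 − θ_2 = -59.9979° (wrapped to (-180°,180°])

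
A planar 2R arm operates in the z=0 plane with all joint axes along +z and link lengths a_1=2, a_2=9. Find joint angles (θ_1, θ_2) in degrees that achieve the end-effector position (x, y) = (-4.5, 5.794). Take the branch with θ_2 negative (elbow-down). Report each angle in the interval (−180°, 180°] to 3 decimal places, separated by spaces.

cos θ_2 = (53.8204−2²−9²)/(2·2·9) = -0.8661; θ_2 = -150.0084° (elbow-down)
β = atan2(5.7940,-4.5000) = 127.8353°; ψ = atan2(-4.4989,-5.7949) = -142.1761°
θ_1 = β − ψ = 270.0113°

-89.989 -150.008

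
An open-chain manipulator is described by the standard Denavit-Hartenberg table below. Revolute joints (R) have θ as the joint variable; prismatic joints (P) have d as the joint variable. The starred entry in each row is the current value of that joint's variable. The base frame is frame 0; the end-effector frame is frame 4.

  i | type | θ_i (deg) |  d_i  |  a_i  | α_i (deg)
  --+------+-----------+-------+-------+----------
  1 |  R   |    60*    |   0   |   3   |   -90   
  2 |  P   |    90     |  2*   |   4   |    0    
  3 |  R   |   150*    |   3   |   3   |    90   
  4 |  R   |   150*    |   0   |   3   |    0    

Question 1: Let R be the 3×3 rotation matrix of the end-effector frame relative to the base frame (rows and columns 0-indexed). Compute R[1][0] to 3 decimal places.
0.625

End-effector x-axis (col 0 of R) = (-0.2165,0.6250,-0.7500)
R[1][0] = 0.6250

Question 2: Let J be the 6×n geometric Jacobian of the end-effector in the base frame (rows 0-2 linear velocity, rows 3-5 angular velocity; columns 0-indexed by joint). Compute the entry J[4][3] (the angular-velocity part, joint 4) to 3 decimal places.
axis z_3 = (-0.4330,-0.7500,-0.5000); lever o_n−o_3 = (-0.6495,1.8750,-2.2500)
cross product → J_v[:, 3] = (2.6250,-0.6495,-1.2990)
J_ω[:, 3] = z_3
entry J[4][3] = -0.7500

-0.750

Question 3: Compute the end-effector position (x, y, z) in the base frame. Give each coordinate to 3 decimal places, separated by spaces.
after link 1: o_1 = (1.5000, 2.5981, 0.0000)
after link 2: o_2 = (-0.2321, 3.5981, -4.0000)
after link 3: o_3 = (-3.5801, 3.7990, -1.4019)
after link 4: o_4 = (-4.2296, 5.6740, -3.6519)

-4.230 5.674 -3.652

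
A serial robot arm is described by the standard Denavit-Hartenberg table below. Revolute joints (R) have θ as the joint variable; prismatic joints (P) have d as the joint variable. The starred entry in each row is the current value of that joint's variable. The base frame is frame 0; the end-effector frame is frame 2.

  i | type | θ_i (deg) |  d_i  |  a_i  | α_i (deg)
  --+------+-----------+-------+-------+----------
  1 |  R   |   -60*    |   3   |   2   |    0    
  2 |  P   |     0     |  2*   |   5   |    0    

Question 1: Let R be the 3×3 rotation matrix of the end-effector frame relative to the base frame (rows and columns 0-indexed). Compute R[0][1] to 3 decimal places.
0.866

End-effector y-axis (col 1 of R) = (0.8660,0.5000,0.0000)
R[0][1] = 0.8660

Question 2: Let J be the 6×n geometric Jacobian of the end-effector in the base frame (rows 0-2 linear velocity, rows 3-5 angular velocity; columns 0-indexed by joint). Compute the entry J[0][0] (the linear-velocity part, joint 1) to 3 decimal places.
6.062

axis z_0 = ẑ; lever o_n−o_0 = (3.5000,-6.0622,5.0000)
cross product → J_v[:, 0] = (6.0622,3.5000,-0.0000)
J_ω[:, 0] = z_0
entry J[0][0] = 6.0622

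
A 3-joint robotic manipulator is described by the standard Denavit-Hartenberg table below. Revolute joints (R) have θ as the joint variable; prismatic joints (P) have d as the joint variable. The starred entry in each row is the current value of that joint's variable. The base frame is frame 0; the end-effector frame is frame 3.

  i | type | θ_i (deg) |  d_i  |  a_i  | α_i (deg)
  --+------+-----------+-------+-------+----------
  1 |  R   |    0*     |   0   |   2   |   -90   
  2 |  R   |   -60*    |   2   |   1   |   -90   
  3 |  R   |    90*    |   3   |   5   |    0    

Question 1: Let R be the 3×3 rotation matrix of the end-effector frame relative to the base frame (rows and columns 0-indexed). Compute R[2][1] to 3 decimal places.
End-effector y-axis (col 1 of R) = (-0.5000,-0.0000,-0.8660)
R[2][1] = -0.8660

-0.866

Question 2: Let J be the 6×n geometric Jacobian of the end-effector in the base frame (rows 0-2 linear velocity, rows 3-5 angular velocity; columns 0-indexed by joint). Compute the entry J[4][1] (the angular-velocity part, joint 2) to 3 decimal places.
axis z_1 = (0.0000,1.0000,0.0000); lever o_n−o_1 = (3.0981,-3.0000,-0.6340)
cross product → J_v[:, 1] = (-0.6340,0.0000,-3.0981)
J_ω[:, 1] = z_1
entry J[4][1] = 1.0000

1.000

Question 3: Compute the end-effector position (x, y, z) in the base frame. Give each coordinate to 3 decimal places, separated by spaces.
5.098 -3.000 -0.634

after link 1: o_1 = (2.0000, 0.0000, 0.0000)
after link 2: o_2 = (2.5000, 2.0000, 0.8660)
after link 3: o_3 = (5.0981, -3.0000, -0.6340)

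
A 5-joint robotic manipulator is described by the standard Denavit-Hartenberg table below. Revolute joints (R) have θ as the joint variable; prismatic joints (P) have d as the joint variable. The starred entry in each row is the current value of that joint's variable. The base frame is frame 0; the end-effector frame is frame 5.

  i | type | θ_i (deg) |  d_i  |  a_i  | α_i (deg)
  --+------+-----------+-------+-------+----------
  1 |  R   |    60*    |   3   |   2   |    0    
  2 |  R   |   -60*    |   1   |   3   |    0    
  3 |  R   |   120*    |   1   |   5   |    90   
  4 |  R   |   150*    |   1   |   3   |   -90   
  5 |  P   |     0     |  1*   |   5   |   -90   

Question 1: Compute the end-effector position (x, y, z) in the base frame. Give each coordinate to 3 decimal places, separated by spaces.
after link 1: o_1 = (1.0000, 1.7321, 3.0000)
after link 2: o_2 = (4.0000, 1.7321, 4.0000)
after link 3: o_3 = (1.5000, 6.0622, 5.0000)
after link 4: o_4 = (3.6651, 4.3122, 6.5000)
after link 5: o_5 = (6.0801, 0.1292, 8.1340)

6.080 0.129 8.134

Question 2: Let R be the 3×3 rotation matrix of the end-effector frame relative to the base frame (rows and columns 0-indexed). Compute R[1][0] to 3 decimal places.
-0.750

End-effector x-axis (col 0 of R) = (0.4330,-0.7500,0.5000)
R[1][0] = -0.7500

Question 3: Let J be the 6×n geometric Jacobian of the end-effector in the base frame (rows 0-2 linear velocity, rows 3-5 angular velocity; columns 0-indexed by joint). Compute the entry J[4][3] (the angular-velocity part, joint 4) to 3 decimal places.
axis z_3 = (0.8660,0.5000,0.0000); lever o_n−o_3 = (4.5801,-5.9330,3.1340)
cross product → J_v[:, 3] = (1.5670,-2.7141,-7.4282)
J_ω[:, 3] = z_3
entry J[4][3] = 0.5000

0.500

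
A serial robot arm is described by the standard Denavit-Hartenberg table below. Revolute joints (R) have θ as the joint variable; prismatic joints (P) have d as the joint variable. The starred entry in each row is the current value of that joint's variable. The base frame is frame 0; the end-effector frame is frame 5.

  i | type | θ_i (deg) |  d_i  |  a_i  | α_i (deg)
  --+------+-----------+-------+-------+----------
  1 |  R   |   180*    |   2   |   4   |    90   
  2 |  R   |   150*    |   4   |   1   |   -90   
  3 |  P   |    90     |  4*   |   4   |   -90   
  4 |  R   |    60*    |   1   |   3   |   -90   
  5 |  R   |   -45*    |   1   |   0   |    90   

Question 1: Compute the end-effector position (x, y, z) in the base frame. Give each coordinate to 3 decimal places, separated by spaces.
-3.549 -0.634 1.219

after link 1: o_1 = (-4.0000, 0.0000, 2.0000)
after link 2: o_2 = (-3.1340, 4.0000, 2.5000)
after link 3: o_3 = (-1.1340, 0.0000, -0.9641)
after link 4: o_4 = (-3.2990, -1.5000, 0.7859)
after link 5: o_5 = (-3.5490, -0.6340, 1.2189)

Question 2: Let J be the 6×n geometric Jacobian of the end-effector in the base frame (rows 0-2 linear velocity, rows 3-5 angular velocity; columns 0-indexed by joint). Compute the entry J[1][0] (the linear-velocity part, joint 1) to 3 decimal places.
-3.549

axis z_0 = ẑ; lever o_n−o_0 = (-3.5490,-0.6340,1.2189)
cross product → J_v[:, 0] = (0.6340,-3.5490,0.0000)
J_ω[:, 0] = z_0
entry J[1][0] = -3.5490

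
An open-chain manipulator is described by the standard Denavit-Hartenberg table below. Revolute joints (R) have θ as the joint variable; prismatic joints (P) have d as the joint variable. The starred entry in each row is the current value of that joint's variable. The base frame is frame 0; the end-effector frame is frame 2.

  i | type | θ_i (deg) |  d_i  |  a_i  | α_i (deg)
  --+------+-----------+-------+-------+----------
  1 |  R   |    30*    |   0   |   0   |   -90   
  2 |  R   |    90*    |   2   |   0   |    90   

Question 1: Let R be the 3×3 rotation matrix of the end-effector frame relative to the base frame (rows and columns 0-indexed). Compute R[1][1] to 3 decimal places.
0.866

End-effector y-axis (col 1 of R) = (-0.5000,0.8660,0.0000)
R[1][1] = 0.8660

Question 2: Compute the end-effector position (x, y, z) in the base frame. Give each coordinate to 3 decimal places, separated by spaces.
after link 1: o_1 = (0.0000, 0.0000, 0.0000)
after link 2: o_2 = (-1.0000, 1.7321, 0.0000)

-1.000 1.732 0.000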